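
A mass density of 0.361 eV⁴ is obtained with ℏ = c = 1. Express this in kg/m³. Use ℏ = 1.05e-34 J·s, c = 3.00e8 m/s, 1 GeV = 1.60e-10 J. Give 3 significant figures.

Mass density is [E]/(c²[L]³) = [E]⁴/(ℏ³c⁵).
1 GeV⁴ → 1/(ℏ³c⁵) × (1 GeV in J)⁴ = 2.33e20 kg/m³.
Convert the energy scale: 0.361 eV⁴ = 3.61e-37 GeV⁴.
Result: 3.61e-37 × 2.33e20 = 8.41e-17 kg/m³.

8.41e-17 kg/m³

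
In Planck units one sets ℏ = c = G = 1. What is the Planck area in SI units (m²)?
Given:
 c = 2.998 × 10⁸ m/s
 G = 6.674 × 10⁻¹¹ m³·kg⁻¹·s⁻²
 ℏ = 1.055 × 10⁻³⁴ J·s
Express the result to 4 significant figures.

2.613 × 10⁻⁷⁰ m²

A_P = ℏG/c³
  = 7.041 × 10⁻⁴⁵ / 2.695 × 10²⁵
  = 2.613 × 10⁻⁷⁰ m²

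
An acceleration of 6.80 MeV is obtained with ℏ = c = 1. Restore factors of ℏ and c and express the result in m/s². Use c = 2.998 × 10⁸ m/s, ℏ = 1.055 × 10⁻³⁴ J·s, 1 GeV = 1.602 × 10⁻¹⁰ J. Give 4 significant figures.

Acceleration is [L]/[T]² = c·[E]/ℏ.
1 GeV → c/ℏ × (1 GeV in J) = 4.552 × 10³² m/s².
Convert the energy scale: 6.80 MeV = 6.80 × 10⁻³ GeV.
Result: 6.80 × 10⁻³ × 4.552 × 10³² = 3.096 × 10³⁰ m/s².

3.096 × 10³⁰ m/s²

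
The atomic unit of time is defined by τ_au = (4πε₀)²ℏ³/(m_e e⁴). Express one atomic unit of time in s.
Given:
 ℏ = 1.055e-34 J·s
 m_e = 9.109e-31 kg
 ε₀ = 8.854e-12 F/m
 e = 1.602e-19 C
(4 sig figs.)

τ_au = (4πε₀)²ℏ³/(m_e e⁴)
E_h = 4.354e-18 J
ℏ/E_h = 2.423e-17 s

2.423e-17 s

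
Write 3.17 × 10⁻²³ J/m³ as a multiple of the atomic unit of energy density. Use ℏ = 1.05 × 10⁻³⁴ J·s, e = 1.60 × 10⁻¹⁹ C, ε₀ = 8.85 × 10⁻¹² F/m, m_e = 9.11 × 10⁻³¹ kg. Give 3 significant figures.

1.05 × 10⁻³⁶

atomic unit of energy density: u_au = E_h/a₀³ = m_e⁴e¹⁰/((4πε₀)⁵ℏ⁸) = 3.01 × 10¹³ J/m³.
3.17 × 10⁻²³ / 3.01 × 10¹³ = 1.05 × 10⁻³⁶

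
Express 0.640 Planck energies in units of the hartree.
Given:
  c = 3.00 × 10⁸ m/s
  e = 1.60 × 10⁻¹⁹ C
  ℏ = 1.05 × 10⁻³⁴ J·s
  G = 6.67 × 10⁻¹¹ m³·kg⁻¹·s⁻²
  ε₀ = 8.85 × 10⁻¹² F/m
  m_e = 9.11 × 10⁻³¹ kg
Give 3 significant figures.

Planck energy: E_P = √(ℏc⁵/G) = 1.96 × 10⁹ J
hartree: E_h = m_e e⁴/(4πε₀ℏ)² = 4.38 × 10⁻¹⁸ J
0.640 × 1.96 × 10⁹ / 4.38 × 10⁻¹⁸ = 2.86 × 10²⁶

2.86 × 10²⁶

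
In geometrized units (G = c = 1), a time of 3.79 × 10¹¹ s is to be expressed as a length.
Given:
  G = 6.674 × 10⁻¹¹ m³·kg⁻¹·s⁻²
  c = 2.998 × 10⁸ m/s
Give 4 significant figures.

1.136 × 10²⁰ m

Time → length via c.
3.79 × 10¹¹ s × (c) = 1.136 × 10²⁰ m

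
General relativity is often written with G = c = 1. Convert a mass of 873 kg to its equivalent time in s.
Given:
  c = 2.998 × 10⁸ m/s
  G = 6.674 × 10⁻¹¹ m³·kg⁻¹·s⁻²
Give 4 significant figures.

2.162 × 10⁻³³ s

Mass → time via G/c³.
873 kg × (G/c³) = 2.162 × 10⁻³³ s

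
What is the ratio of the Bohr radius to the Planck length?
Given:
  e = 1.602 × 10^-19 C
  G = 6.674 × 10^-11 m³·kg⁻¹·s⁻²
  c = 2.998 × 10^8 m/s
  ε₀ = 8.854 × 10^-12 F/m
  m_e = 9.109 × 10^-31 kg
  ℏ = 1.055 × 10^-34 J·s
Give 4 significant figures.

3.277 × 10^24

Bohr radius: a₀ = 4πε₀ℏ²/(m_e e²) = 5.297 × 10^-11 m
Planck length: ℓ_P = √(ℏG/c³) = 1.616 × 10^-35 m
ratio = 5.297 × 10^-11 / 1.616 × 10^-35 = 3.277 × 10^24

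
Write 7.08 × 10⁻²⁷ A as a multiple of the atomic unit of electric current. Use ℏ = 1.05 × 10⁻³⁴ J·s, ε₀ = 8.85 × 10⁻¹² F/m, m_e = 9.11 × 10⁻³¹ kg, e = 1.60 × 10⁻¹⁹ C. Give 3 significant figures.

1.06 × 10⁻²⁴

atomic unit of electric current: I_au = e E_h/ℏ = m_e e⁵/((4πε₀)²ℏ³) = 6.67 × 10⁻³ A.
7.08 × 10⁻²⁷ / 6.67 × 10⁻³ = 1.06 × 10⁻²⁴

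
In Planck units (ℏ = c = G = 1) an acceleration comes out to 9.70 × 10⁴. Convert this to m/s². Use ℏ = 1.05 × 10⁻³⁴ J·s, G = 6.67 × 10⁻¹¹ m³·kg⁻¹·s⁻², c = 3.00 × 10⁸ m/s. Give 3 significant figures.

5.42 × 10⁵⁶ m/s²

One Planck acceleration: a_P = √(c⁷/(ℏG)) = 5.59 × 10⁵¹ m/s².
9.70 × 10⁴ × 5.59 × 10⁵¹ m/s² = 5.42 × 10⁵⁶ m/s²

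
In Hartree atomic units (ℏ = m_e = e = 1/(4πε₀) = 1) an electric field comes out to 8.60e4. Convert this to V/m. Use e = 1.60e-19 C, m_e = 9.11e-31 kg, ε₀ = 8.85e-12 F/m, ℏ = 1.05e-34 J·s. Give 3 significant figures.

4.48e16 V/m

One atomic unit of electric field: E_au = E_h/(e a₀) = m_e²e⁵/((4πε₀)³ℏ⁴) = 5.20e11 V/m.
8.60e4 × 5.20e11 V/m = 4.48e16 V/m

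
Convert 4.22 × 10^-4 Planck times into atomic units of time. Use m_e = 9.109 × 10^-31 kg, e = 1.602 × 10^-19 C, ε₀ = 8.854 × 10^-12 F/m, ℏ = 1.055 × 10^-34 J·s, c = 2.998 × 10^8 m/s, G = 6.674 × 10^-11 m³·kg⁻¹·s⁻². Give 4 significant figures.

Planck time: t_P = √(ℏG/c⁵) = 5.392 × 10^-44 s
atomic unit of time: τ_au = (4πε₀)²ℏ³/(m_e e⁴) = 2.423 × 10^-17 s
4.22 × 10^-4 × 5.392 × 10^-44 / 2.423 × 10^-17 = 9.391 × 10^-31

9.391 × 10^-31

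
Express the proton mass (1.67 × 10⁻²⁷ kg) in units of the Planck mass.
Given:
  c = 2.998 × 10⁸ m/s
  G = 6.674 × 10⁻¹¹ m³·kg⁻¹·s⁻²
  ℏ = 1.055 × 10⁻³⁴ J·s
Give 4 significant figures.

Planck mass: m_P = √(ℏc/G) = 2.177 × 10⁻⁸ kg.
1.67 × 10⁻²⁷ / 2.177 × 10⁻⁸ = 7.671 × 10⁻²⁰

7.671 × 10⁻²⁰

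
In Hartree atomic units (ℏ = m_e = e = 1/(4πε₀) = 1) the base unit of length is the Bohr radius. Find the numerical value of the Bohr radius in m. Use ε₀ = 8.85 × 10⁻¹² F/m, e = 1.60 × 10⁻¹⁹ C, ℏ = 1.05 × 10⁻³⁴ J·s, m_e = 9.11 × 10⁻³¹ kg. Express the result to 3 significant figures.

a₀ = 4πε₀ℏ²/(m_e e²)
  = 1.23 × 10⁻⁷⁸ / 2.33 × 10⁻⁶⁸
  = 5.26 × 10⁻¹¹ m

5.26 × 10⁻¹¹ m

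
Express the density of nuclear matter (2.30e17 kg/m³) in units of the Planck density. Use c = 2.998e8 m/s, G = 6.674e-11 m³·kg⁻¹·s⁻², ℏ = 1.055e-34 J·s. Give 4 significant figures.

4.463e-80

Planck density: ρ_P = c⁵/(ℏG²) = 5.154e96 kg/m³.
2.30e17 / 5.154e96 = 4.463e-80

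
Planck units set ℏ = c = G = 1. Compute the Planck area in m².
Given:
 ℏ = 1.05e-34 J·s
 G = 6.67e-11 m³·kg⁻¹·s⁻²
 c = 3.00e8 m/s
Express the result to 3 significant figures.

Dimensional analysis gives A_P = ℏG/c³.
  = 7.00e-45 / 2.70e25
  = 2.59e-70 m²

2.59e-70 m²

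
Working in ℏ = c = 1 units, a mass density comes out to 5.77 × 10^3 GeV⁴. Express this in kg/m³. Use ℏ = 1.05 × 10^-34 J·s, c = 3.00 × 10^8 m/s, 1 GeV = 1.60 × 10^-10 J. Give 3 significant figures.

1.34 × 10^24 kg/m³

Mass density is [E]/(c²[L]³) = [E]⁴/(ℏ³c⁵).
1 GeV⁴ → 1/(ℏ³c⁵) × (1 GeV in J)⁴ = 2.33 × 10^20 kg/m³.
Result: 5.77 × 10^3 × 2.33 × 10^20 = 1.34 × 10^24 kg/m³.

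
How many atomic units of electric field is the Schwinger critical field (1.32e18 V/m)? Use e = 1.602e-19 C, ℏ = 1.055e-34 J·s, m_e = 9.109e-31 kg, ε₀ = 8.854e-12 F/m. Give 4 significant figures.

2.573e6

atomic unit of electric field: E_au = E_h/(e a₀) = m_e²e⁵/((4πε₀)³ℏ⁴) = 5.131e11 V/m.
1.32e18 / 5.131e11 = 2.573e6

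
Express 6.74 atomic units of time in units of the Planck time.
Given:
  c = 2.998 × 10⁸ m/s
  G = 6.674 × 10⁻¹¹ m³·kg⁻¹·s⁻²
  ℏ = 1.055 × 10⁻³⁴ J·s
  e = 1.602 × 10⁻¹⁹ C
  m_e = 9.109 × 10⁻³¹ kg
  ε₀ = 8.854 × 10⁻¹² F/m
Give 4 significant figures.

3.029 × 10²⁷

atomic unit of time: τ_au = (4πε₀)²ℏ³/(m_e e⁴) = 2.423 × 10⁻¹⁷ s
Planck time: t_P = √(ℏG/c⁵) = 5.392 × 10⁻⁴⁴ s
6.74 × 2.423 × 10⁻¹⁷ / 5.392 × 10⁻⁴⁴ = 3.029 × 10²⁷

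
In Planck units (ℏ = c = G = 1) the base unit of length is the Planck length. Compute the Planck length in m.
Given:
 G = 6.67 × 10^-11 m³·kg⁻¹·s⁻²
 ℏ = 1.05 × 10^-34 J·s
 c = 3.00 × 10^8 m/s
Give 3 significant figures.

1.61 × 10^-35 m

ℓ_P = √(ℏG/c³)
  = √(2.59 × 10^-70)
  = 1.61 × 10^-35 m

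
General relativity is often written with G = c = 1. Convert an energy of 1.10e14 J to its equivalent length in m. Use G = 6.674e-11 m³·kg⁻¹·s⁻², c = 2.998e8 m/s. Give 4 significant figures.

Energy → length via G/c⁴.
1.10e14 J × (G/c⁴) = 9.088e-31 m

9.088e-31 m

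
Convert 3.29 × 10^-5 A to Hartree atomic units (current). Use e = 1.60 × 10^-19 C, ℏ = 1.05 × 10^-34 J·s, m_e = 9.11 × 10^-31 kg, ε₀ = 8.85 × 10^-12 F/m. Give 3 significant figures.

4.93 × 10^-3

atomic unit of electric current: I_au = e E_h/ℏ = m_e e⁵/((4πε₀)²ℏ³) = 6.67 × 10^-3 A.
3.29 × 10^-5 / 6.67 × 10^-3 = 4.93 × 10^-3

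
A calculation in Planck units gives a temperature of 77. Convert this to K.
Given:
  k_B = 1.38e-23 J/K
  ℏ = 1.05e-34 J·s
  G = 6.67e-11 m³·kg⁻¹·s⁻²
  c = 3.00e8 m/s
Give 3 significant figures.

One Planck temperature: T_P = √(ℏc⁵/G) / k_B = 1.42e32 K.
77 × 1.42e32 K = 1.09e34 K

1.09e34 K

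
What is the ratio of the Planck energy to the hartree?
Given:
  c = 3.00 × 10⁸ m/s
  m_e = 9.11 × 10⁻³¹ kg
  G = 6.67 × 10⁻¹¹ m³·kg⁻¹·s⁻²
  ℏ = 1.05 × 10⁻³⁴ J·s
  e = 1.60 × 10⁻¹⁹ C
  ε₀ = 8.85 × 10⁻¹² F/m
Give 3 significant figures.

4.47 × 10²⁶

Planck energy: E_P = √(ℏc⁵/G) = 1.96 × 10⁹ J
hartree: E_h = m_e e⁴/(4πε₀ℏ)² = 4.38 × 10⁻¹⁸ J
ratio = 1.96 × 10⁹ / 4.38 × 10⁻¹⁸ = 4.47 × 10²⁶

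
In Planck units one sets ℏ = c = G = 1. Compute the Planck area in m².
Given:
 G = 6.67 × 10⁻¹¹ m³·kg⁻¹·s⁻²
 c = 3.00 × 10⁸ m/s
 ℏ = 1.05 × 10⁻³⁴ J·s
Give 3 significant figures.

2.59 × 10⁻⁷⁰ m²

A_P = ℏG/c³
  = 7.00 × 10⁻⁴⁵ / 2.70 × 10²⁵
  = 2.59 × 10⁻⁷⁰ m²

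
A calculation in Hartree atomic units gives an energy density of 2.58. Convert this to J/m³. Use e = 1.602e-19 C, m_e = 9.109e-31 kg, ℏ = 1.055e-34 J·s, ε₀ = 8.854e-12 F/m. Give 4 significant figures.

One atomic unit of energy density: u_au = E_h/a₀³ = m_e⁴e¹⁰/((4πε₀)⁵ℏ⁸) = 2.929e13 J/m³.
2.58 × 2.929e13 J/m³ = 7.557e13 J/m³

7.557e13 J/m³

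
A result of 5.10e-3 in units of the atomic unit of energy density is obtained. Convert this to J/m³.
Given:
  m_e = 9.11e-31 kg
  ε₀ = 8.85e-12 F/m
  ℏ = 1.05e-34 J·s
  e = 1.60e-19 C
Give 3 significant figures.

One atomic unit of energy density: u_au = E_h/a₀³ = m_e⁴e¹⁰/((4πε₀)⁵ℏ⁸) = 3.01e13 J/m³.
5.10e-3 × 3.01e13 J/m³ = 1.54e11 J/m³

1.54e11 J/m³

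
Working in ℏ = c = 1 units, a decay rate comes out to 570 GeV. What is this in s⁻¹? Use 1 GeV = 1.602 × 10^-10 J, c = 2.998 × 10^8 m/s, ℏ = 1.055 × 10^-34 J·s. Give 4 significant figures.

A rate is [E]/ℏ; divide by ℏ.
1 GeV → 1/ℏ × (1 GeV in J) = 1.518 × 10^24 s⁻¹.
Result: 570 × 1.518 × 10^24 = 8.655 × 10^26 s⁻¹.

8.655 × 10^26 s⁻¹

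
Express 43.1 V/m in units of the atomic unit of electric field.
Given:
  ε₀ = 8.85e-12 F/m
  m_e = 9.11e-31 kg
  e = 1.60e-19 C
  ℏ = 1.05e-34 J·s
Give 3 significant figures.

atomic unit of electric field: E_au = E_h/(e a₀) = m_e²e⁵/((4πε₀)³ℏ⁴) = 5.20e11 V/m.
43.1 / 5.20e11 = 8.28e-11

8.28e-11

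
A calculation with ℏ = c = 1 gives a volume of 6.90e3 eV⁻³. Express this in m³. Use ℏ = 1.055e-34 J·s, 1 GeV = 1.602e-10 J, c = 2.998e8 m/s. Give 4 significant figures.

5.310e-17 m³

Volume is [L]³ = [E]⁻³·(ℏc)³.
1 GeV⁻³ → (ℏc)³ × (1 GeV in J)⁻³ = 7.696e-48 m³.
Convert the energy scale: 6.90e3 eV⁻³ = 6.90e30 GeV⁻³.
Result: 6.90e30 × 7.696e-48 = 5.310e-17 m³.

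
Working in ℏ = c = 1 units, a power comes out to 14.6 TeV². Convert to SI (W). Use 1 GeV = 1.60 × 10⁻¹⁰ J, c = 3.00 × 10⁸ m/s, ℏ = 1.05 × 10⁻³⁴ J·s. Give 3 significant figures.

Power is [E]/[T] = [E]²/ℏ.
1 GeV² → 1/ℏ × (1 GeV in J)² = 2.44 × 10¹⁴ W.
Convert the energy scale: 14.6 TeV² = 1.46 × 10⁷ GeV².
Result: 1.46 × 10⁷ × 2.44 × 10¹⁴ = 3.56 × 10²¹ W.

3.56 × 10²¹ W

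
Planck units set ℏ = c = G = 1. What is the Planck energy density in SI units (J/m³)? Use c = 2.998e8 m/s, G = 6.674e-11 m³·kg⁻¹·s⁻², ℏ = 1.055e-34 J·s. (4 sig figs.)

From ℏ = c = G = 1 the energy density scale is u_P = c⁷/(ℏG²).
  = 2.177e59 / 4.699e-55
  = 4.632e113 J/m³

4.632e113 J/m³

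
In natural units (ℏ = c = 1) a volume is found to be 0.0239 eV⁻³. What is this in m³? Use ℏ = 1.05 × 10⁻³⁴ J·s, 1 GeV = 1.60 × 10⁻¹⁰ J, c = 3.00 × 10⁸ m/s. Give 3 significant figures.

1.82 × 10⁻²² m³

Volume is [L]³ = [E]⁻³·(ℏc)³.
1 GeV⁻³ → (ℏc)³ × (1 GeV in J)⁻³ = 7.63 × 10⁻⁴⁸ m³.
Convert the energy scale: 0.0239 eV⁻³ = 2.39 × 10²⁵ GeV⁻³.
Result: 2.39 × 10²⁵ × 7.63 × 10⁻⁴⁸ = 1.82 × 10⁻²² m³.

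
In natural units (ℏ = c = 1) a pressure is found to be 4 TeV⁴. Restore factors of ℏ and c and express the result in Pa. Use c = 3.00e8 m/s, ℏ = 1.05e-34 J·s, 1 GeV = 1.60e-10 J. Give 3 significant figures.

Pressure is [E]/[L]³ = [E]⁴/(ℏc)³.
1 GeV⁴ → 1/(ℏc)³ × (1 GeV in J)⁴ = 2.10e37 Pa.
Convert the energy scale: 4 TeV⁴ = 4.00e12 GeV⁴.
Result: 4.00e12 × 2.10e37 = 8.39e49 Pa.

8.39e49 Pa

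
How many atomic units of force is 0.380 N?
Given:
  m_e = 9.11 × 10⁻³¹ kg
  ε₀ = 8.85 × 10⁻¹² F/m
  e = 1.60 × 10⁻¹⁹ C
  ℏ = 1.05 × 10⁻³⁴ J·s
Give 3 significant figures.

atomic unit of force: F_au = E_h/a₀ = m_e²e⁶/((4πε₀)³ℏ⁴) = 8.33 × 10⁻⁸ N.
0.380 / 8.33 × 10⁻⁸ = 4.56 × 10⁶

4.56 × 10⁶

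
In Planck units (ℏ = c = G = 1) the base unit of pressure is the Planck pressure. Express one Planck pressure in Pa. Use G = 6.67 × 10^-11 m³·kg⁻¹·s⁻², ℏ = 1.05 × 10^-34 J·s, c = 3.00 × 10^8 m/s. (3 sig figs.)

p_P = c⁷/(ℏG²)
  = 2.19 × 10^59 / 4.67 × 10^-55
  = 4.68 × 10^113 Pa

4.68 × 10^113 Pa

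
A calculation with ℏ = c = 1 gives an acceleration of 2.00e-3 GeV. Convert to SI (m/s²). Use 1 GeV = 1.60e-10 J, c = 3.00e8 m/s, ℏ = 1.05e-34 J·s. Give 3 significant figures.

Acceleration is [L]/[T]² = c·[E]/ℏ.
1 GeV → c/ℏ × (1 GeV in J) = 4.57e32 m/s².
Result: 2.00e-3 × 4.57e32 = 9.14e29 m/s².

9.14e29 m/s²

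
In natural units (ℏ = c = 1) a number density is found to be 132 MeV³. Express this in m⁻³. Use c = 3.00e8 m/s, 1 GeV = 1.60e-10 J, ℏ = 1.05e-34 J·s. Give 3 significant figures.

Number density is [L]⁻³ = [E]³/(ℏc)³.
1 GeV³ → 1/(ℏc)³ × (1 GeV in J)³ = 1.31e47 m⁻³.
Convert the energy scale: 132 MeV³ = 1.32e-7 GeV³.
Result: 1.32e-7 × 1.31e47 = 1.73e40 m⁻³.

1.73e40 m⁻³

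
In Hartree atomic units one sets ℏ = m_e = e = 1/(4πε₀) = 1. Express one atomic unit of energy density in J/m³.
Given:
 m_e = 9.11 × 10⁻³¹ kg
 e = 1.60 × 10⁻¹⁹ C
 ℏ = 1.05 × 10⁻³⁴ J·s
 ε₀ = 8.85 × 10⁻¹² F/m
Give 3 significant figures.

3.01 × 10¹³ J/m³

u_au = E_h/a₀³ = m_e⁴e¹⁰/((4πε₀)⁵ℏ⁸)
E_h = 4.38 × 10⁻¹⁸ J
a₀ = 5.26 × 10⁻¹¹ m
E_h/a₀³ = 3.01 × 10¹³ J/m³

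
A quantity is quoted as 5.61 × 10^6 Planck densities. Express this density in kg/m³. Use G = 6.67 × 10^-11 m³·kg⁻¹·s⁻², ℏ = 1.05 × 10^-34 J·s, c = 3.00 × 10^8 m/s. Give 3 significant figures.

One Planck density: ρ_P = c⁵/(ℏG²) = 5.20 × 10^96 kg/m³.
5.61 × 10^6 × 5.20 × 10^96 kg/m³ = 2.92 × 10^103 kg/m³

2.92 × 10^103 kg/m³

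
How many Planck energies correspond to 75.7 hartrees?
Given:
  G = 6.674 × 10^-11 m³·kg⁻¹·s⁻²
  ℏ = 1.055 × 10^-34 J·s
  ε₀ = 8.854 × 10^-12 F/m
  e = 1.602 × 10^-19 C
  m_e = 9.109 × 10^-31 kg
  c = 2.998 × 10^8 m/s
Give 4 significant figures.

hartree: E_h = m_e e⁴/(4πε₀ℏ)² = 4.354 × 10^-18 J
Planck energy: E_P = √(ℏc⁵/G) = 1.957 × 10^9 J
75.7 × 4.354 × 10^-18 / 1.957 × 10^9 = 1.685 × 10^-25

1.685 × 10^-25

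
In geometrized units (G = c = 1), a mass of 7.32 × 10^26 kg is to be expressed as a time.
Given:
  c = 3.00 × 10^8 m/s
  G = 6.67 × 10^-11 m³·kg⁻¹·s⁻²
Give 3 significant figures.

1.81 × 10^-9 s

Mass → time via G/c³.
7.32 × 10^26 kg × (G/c³) = 1.81 × 10^-9 s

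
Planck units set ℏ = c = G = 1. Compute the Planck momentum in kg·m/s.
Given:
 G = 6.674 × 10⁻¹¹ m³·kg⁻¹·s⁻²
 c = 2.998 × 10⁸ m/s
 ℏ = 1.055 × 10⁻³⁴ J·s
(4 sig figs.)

From ℏ = c = G = 1 the momentum scale is p_P = √(ℏc³/G).
  = √(42.60)
  = 6.527 kg·m/s

6.527 kg·m/s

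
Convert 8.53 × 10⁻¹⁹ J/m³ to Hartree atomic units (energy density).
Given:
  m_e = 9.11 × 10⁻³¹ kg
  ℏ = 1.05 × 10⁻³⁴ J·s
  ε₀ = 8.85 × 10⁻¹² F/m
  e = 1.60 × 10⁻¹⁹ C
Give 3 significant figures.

atomic unit of energy density: u_au = E_h/a₀³ = m_e⁴e¹⁰/((4πε₀)⁵ℏ⁸) = 3.01 × 10¹³ J/m³.
8.53 × 10⁻¹⁹ / 3.01 × 10¹³ = 2.83 × 10⁻³²

2.83 × 10⁻³²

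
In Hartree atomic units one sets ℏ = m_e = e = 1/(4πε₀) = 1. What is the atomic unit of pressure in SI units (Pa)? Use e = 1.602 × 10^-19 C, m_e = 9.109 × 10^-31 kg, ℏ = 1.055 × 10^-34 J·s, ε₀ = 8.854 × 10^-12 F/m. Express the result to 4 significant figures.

P_au = E_h/a₀³ = m_e⁴e¹⁰/((4πε₀)⁵ℏ⁸)
E_h = 4.354 × 10^-18 J
a₀ = 5.297 × 10^-11 m
E_h/a₀³ = 2.929 × 10^13 Pa

2.929 × 10^13 Pa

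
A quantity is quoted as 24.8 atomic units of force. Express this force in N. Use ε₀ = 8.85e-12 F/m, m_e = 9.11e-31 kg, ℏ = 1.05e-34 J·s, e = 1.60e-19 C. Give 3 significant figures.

2.07e-6 N

One atomic unit of force: F_au = E_h/a₀ = m_e²e⁶/((4πε₀)³ℏ⁴) = 8.33e-8 N.
24.8 × 8.33e-8 N = 2.07e-6 N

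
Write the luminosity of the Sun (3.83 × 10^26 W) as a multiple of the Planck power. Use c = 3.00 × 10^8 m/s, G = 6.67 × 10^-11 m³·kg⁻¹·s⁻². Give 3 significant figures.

Planck power: P_P = c⁵/G = 3.64 × 10^52 W.
3.83 × 10^26 / 3.64 × 10^52 = 1.05 × 10^-26

1.05 × 10^-26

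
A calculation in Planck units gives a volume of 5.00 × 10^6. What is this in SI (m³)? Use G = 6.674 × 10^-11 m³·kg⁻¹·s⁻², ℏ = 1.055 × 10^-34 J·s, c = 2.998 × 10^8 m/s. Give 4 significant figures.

One Planck volume: V_P = (ℏG/c³)^(3/2) = 4.224 × 10^-105 m³.
5.00 × 10^6 × 4.224 × 10^-105 m³ = 2.112 × 10^-98 m³

2.112 × 10^-98 m³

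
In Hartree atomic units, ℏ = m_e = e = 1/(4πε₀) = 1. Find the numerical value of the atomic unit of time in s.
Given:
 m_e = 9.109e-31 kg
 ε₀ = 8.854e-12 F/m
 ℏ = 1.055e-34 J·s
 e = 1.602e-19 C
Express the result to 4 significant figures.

The unique combination of the constants set to 1 with dimensions of time is τ_au = (4πε₀)²ℏ³/(m_e e⁴).
E_h = 4.354e-18 J
ℏ/E_h = 2.423e-17 s

2.423e-17 s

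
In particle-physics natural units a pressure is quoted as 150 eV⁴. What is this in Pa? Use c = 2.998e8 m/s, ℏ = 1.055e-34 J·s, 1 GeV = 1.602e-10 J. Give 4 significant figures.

Pressure is [E]/[L]³ = [E]⁴/(ℏc)³.
1 GeV⁴ → 1/(ℏc)³ × (1 GeV in J)⁴ = 2.082e37 Pa.
Convert the energy scale: 150 eV⁴ = 1.50e-34 GeV⁴.
Result: 1.50e-34 × 2.082e37 = 3.122e3 Pa.

3.122e3 Pa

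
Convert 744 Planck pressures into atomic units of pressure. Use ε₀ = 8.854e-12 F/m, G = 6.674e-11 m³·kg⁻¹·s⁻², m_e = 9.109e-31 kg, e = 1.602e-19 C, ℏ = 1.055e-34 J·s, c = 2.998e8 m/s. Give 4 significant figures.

1.177e103

Planck pressure: p_P = c⁷/(ℏG²) = 4.632e113 Pa
atomic unit of pressure: P_au = E_h/a₀³ = m_e⁴e¹⁰/((4πε₀)⁵ℏ⁸) = 2.929e13 Pa
744 × 4.632e113 / 2.929e13 = 1.177e103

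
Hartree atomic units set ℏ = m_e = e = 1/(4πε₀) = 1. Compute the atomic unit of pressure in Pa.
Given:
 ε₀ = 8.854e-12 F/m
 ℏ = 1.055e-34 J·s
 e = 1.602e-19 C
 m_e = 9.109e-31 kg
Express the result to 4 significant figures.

2.929e13 Pa

Dimensional analysis gives P_au = E_h/a₀³ = m_e⁴e¹⁰/((4πε₀)⁵ℏ⁸).
E_h = 4.354e-18 J
a₀ = 5.297e-11 m
E_h/a₀³ = 2.929e13 Pa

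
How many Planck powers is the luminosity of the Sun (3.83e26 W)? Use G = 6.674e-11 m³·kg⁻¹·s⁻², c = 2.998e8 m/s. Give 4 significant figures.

Planck power: P_P = c⁵/G = 3.629e52 W.
3.83e26 / 3.629e52 = 1.055e-26

1.055e-26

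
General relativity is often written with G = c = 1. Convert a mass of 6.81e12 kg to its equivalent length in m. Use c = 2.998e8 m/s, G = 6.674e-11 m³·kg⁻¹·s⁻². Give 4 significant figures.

In G = c = 1 units mass has dimensions of length; the conversion factor is G/c².
6.81e12 kg × (G/c²) = 5.057e-15 m

5.057e-15 m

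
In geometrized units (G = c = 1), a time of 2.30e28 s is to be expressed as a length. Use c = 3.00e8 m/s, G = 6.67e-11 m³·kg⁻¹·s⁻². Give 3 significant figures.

Time → length via c.
2.30e28 s × (c) = 6.90e36 m

6.90e36 m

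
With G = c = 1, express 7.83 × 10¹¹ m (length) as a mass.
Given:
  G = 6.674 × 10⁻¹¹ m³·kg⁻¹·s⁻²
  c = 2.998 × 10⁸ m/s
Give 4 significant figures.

1.054 × 10³⁹ kg

Length → mass via c²/G.
7.83 × 10¹¹ m × (c²/G) = 1.054 × 10³⁹ kg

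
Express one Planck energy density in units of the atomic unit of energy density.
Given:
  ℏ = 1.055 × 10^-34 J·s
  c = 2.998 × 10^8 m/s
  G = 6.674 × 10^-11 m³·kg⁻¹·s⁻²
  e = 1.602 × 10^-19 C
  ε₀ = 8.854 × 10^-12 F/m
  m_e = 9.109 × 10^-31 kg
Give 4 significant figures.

1.581 × 10^100

Planck energy density: u_P = c⁷/(ℏG²) = 4.632 × 10^113 J/m³
atomic unit of energy density: u_au = E_h/a₀³ = m_e⁴e¹⁰/((4πε₀)⁵ℏ⁸) = 2.929 × 10^13 J/m³
ratio = 4.632 × 10^113 / 2.929 × 10^13 = 1.581 × 10^100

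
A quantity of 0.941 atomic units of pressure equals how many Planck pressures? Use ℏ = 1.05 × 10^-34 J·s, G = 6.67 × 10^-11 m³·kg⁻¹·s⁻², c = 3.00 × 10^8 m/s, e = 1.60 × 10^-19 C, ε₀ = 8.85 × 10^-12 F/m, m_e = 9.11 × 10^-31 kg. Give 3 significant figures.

6.06 × 10^-101

atomic unit of pressure: P_au = E_h/a₀³ = m_e⁴e¹⁰/((4πε₀)⁵ℏ⁸) = 3.01 × 10^13 Pa
Planck pressure: p_P = c⁷/(ℏG²) = 4.68 × 10^113 Pa
0.941 × 3.01 × 10^13 / 4.68 × 10^113 = 6.06 × 10^-101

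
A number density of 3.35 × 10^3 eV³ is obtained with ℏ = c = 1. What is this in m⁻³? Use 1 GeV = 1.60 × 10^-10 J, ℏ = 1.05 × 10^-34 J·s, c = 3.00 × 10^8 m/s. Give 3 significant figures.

4.39 × 10^23 m⁻³

Number density is [L]⁻³ = [E]³/(ℏc)³.
1 GeV³ → 1/(ℏc)³ × (1 GeV in J)³ = 1.31 × 10^47 m⁻³.
Convert the energy scale: 3.35 × 10^3 eV³ = 3.35 × 10^-24 GeV³.
Result: 3.35 × 10^-24 × 1.31 × 10^47 = 4.39 × 10^23 m⁻³.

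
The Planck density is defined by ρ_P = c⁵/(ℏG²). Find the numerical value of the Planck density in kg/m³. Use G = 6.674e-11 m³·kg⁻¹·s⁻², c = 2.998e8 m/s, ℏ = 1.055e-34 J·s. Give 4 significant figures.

5.154e96 kg/m³

ρ_P = c⁵/(ℏG²)
  = 2.422e42 / 4.699e-55
  = 5.154e96 kg/m³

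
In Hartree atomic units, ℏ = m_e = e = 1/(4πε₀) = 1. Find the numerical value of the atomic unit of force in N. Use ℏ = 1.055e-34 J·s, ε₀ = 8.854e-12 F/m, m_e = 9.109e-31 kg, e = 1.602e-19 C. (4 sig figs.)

8.220e-8 N

The unique combination of the constants set to 1 with dimensions of force is F_au = E_h/a₀ = m_e²e⁶/((4πε₀)³ℏ⁴).
E_h = 4.354e-18 J
a₀ = 5.297e-11 m
E_h/a₀ = 8.220e-8 N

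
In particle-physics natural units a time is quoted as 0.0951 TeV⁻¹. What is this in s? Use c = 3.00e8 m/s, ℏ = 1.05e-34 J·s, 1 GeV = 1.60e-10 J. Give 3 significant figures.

A time is [E]⁻¹ in ℏ=c=1; restore one factor of ℏ.
1 GeV⁻¹ → ℏ × (1 GeV in J)⁻¹ = 6.56e-25 s.
Convert the energy scale: 0.0951 TeV⁻¹ = 9.51e-5 GeV⁻¹.
Result: 9.51e-5 × 6.56e-25 = 6.24e-29 s.

6.24e-29 s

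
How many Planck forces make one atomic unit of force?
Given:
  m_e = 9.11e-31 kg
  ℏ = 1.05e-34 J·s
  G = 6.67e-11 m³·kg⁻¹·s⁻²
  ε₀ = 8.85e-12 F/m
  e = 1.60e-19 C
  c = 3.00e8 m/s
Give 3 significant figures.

atomic unit of force: F_au = E_h/a₀ = m_e²e⁶/((4πε₀)³ℏ⁴) = 8.33e-8 N
Planck force: F_P = c⁴/G = 1.21e44 N
ratio = 8.33e-8 / 1.21e44 = 6.86e-52

6.86e-52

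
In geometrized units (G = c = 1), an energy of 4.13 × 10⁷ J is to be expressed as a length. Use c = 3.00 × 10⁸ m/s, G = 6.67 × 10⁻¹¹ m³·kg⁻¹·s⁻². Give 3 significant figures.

Energy → length via G/c⁴.
4.13 × 10⁷ J × (G/c⁴) = 3.40 × 10⁻³⁷ m

3.40 × 10⁻³⁷ m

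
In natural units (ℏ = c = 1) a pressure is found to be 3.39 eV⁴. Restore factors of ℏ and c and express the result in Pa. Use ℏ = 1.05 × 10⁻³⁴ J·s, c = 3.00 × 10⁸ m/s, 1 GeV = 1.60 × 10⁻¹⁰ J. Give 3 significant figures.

71.1 Pa

Pressure is [E]/[L]³ = [E]⁴/(ℏc)³.
1 GeV⁴ → 1/(ℏc)³ × (1 GeV in J)⁴ = 2.10 × 10³⁷ Pa.
Convert the energy scale: 3.39 eV⁴ = 3.39 × 10⁻³⁶ GeV⁴.
Result: 3.39 × 10⁻³⁶ × 2.10 × 10³⁷ = 71.1 Pa.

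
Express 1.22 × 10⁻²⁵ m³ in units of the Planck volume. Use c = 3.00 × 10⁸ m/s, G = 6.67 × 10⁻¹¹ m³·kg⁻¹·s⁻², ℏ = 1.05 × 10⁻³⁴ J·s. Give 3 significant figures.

2.92 × 10⁷⁹

Planck volume: V_P = (ℏG/c³)^(3/2) = 4.18 × 10⁻¹⁰⁵ m³.
1.22 × 10⁻²⁵ / 4.18 × 10⁻¹⁰⁵ = 2.92 × 10⁷⁹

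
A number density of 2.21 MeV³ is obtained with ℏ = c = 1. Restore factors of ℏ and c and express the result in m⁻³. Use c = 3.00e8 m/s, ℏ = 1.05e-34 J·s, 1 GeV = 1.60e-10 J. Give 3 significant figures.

Number density is [L]⁻³ = [E]³/(ℏc)³.
1 GeV³ → 1/(ℏc)³ × (1 GeV in J)³ = 1.31e47 m⁻³.
Convert the energy scale: 2.21 MeV³ = 2.21e-9 GeV³.
Result: 2.21e-9 × 1.31e47 = 2.90e38 m⁻³.

2.90e38 m⁻³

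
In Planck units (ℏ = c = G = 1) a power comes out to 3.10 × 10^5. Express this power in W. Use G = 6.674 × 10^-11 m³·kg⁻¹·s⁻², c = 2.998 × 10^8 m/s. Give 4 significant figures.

One Planck power: P_P = c⁵/G = 3.629 × 10^52 W.
3.10 × 10^5 × 3.629 × 10^52 W = 1.125 × 10^58 W

1.125 × 10^58 W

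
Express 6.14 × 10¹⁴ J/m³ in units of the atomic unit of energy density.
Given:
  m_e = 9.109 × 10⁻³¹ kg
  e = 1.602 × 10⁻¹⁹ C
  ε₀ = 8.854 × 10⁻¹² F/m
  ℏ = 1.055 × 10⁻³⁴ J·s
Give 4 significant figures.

20.96

atomic unit of energy density: u_au = E_h/a₀³ = m_e⁴e¹⁰/((4πε₀)⁵ℏ⁸) = 2.929 × 10¹³ J/m³.
6.14 × 10¹⁴ / 2.929 × 10¹³ = 20.96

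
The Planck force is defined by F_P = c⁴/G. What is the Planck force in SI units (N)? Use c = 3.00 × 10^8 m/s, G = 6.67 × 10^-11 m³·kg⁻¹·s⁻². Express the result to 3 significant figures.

F_P = c⁴/G
  = 8.10 × 10^33 / 6.67 × 10^-11
  = 1.21 × 10^44 N

1.21 × 10^44 N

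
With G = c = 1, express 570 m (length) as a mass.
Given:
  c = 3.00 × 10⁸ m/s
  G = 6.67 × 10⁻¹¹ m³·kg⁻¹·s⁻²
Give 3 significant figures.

7.69 × 10²⁹ kg

Length → mass via c²/G.
570 m × (c²/G) = 7.69 × 10²⁹ kg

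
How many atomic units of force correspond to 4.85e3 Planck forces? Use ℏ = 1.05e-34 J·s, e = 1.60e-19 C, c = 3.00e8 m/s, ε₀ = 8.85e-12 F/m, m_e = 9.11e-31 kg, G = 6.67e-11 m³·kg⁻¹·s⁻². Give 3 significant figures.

7.07e54

Planck force: F_P = c⁴/G = 1.21e44 N
atomic unit of force: F_au = E_h/a₀ = m_e²e⁶/((4πε₀)³ℏ⁴) = 8.33e-8 N
4.85e3 × 1.21e44 / 8.33e-8 = 7.07e54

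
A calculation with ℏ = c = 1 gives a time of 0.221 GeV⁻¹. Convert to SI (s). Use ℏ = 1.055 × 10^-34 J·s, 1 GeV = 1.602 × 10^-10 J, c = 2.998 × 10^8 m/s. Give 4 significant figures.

A time is [E]⁻¹ in ℏ=c=1; restore one factor of ℏ.
1 GeV⁻¹ → ℏ × (1 GeV in J)⁻¹ = 6.586 × 10^-25 s.
Result: 0.221 × 6.586 × 10^-25 = 1.455 × 10^-25 s.

1.455 × 10^-25 s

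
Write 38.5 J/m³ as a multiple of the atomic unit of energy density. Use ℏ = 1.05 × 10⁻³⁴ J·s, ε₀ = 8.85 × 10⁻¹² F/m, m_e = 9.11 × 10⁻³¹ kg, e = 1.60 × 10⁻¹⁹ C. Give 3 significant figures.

atomic unit of energy density: u_au = E_h/a₀³ = m_e⁴e¹⁰/((4πε₀)⁵ℏ⁸) = 3.01 × 10¹³ J/m³.
38.5 / 3.01 × 10¹³ = 1.28 × 10⁻¹²

1.28 × 10⁻¹²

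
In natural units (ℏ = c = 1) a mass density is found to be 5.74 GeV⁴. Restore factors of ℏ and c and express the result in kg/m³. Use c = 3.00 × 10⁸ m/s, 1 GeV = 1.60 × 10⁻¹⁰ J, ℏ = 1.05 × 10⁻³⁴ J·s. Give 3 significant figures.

1.34 × 10²¹ kg/m³

Mass density is [E]/(c²[L]³) = [E]⁴/(ℏ³c⁵).
1 GeV⁴ → 1/(ℏ³c⁵) × (1 GeV in J)⁴ = 2.33 × 10²⁰ kg/m³.
Result: 5.74 × 2.33 × 10²⁰ = 1.34 × 10²¹ kg/m³.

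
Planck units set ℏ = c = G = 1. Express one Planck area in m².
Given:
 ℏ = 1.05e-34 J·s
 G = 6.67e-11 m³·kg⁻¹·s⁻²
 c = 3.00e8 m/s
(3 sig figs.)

2.59e-70 m²

The unique combination of the constants set to 1 with dimensions of area is A_P = ℏG/c³.
  = 7.00e-45 / 2.70e25
  = 2.59e-70 m²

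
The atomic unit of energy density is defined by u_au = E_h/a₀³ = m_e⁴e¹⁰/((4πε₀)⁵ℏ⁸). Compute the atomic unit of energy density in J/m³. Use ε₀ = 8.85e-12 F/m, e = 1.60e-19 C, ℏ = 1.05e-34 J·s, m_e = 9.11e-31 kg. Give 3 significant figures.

u_au = E_h/a₀³ = m_e⁴e¹⁰/((4πε₀)⁵ℏ⁸)
E_h = 4.38e-18 J
a₀ = 5.26e-11 m
E_h/a₀³ = 3.01e13 J/m³

3.01e13 J/m³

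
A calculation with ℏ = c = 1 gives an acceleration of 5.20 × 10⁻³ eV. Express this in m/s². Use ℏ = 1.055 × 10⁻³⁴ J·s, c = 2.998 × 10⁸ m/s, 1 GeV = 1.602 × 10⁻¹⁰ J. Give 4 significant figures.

Acceleration is [L]/[T]² = c·[E]/ℏ.
1 GeV → c/ℏ × (1 GeV in J) = 4.552 × 10³² m/s².
Convert the energy scale: 5.20 × 10⁻³ eV = 5.20 × 10⁻¹² GeV.
Result: 5.20 × 10⁻¹² × 4.552 × 10³² = 2.367 × 10²¹ m/s².

2.367 × 10²¹ m/s²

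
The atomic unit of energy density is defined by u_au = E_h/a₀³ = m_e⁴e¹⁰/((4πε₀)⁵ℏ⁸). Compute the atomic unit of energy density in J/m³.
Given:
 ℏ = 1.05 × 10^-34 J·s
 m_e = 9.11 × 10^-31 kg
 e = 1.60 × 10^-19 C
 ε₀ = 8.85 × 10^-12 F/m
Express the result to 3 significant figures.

u_au = E_h/a₀³ = m_e⁴e¹⁰/((4πε₀)⁵ℏ⁸)
E_h = 4.38 × 10^-18 J
a₀ = 5.26 × 10^-11 m
E_h/a₀³ = 3.01 × 10^13 J/m³

3.01 × 10^13 J/m³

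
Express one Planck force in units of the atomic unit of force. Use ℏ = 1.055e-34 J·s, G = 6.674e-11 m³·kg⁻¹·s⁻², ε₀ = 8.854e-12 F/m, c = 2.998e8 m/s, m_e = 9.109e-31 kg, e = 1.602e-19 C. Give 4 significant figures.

1.473e51

Planck force: F_P = c⁴/G = 1.210e44 N
atomic unit of force: F_au = E_h/a₀ = m_e²e⁶/((4πε₀)³ℏ⁴) = 8.220e-8 N
ratio = 1.210e44 / 8.220e-8 = 1.473e51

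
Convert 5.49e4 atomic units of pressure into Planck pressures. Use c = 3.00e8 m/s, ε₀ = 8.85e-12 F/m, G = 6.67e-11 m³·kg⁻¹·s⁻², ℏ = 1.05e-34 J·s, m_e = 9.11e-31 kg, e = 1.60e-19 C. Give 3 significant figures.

3.53e-96

atomic unit of pressure: P_au = E_h/a₀³ = m_e⁴e¹⁰/((4πε₀)⁵ℏ⁸) = 3.01e13 Pa
Planck pressure: p_P = c⁷/(ℏG²) = 4.68e113 Pa
5.49e4 × 3.01e13 / 4.68e113 = 3.53e-96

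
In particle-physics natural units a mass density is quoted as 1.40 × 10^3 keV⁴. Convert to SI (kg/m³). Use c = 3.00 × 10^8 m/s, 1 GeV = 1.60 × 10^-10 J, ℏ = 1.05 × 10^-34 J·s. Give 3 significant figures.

0.326 kg/m³

Mass density is [E]/(c²[L]³) = [E]⁴/(ℏ³c⁵).
1 GeV⁴ → 1/(ℏ³c⁵) × (1 GeV in J)⁴ = 2.33 × 10^20 kg/m³.
Convert the energy scale: 1.40 × 10^3 keV⁴ = 1.40 × 10^-21 GeV⁴.
Result: 1.40 × 10^-21 × 2.33 × 10^20 = 0.326 kg/m³.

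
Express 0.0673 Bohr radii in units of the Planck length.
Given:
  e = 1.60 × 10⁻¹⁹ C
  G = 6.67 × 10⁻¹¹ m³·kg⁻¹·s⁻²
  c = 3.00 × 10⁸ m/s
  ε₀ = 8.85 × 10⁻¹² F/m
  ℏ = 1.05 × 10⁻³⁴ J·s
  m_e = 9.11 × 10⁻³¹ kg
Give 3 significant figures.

2.20 × 10²³

Bohr radius: a₀ = 4πε₀ℏ²/(m_e e²) = 5.26 × 10⁻¹¹ m
Planck length: ℓ_P = √(ℏG/c³) = 1.61 × 10⁻³⁵ m
0.0673 × 5.26 × 10⁻¹¹ / 1.61 × 10⁻³⁵ = 2.20 × 10²³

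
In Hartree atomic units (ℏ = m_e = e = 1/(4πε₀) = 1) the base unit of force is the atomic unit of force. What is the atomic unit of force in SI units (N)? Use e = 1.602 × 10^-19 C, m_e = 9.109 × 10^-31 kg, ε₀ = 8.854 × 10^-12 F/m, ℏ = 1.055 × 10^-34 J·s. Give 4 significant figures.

F_au = E_h/a₀ = m_e²e⁶/((4πε₀)³ℏ⁴)
E_h = 4.354 × 10^-18 J
a₀ = 5.297 × 10^-11 m
E_h/a₀ = 8.220 × 10^-8 N

8.220 × 10^-8 N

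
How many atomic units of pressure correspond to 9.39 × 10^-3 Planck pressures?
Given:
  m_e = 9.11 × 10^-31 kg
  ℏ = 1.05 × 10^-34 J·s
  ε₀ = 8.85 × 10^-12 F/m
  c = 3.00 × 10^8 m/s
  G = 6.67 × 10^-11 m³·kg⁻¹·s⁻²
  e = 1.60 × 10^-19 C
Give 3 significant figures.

1.46 × 10^98

Planck pressure: p_P = c⁷/(ℏG²) = 4.68 × 10^113 Pa
atomic unit of pressure: P_au = E_h/a₀³ = m_e⁴e¹⁰/((4πε₀)⁵ℏ⁸) = 3.01 × 10^13 Pa
9.39 × 10^-3 × 4.68 × 10^113 / 3.01 × 10^13 = 1.46 × 10^98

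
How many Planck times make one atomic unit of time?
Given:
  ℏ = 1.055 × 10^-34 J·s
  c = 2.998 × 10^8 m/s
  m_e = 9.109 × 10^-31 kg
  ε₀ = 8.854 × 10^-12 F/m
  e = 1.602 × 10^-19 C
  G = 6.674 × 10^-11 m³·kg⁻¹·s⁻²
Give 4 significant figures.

atomic unit of time: τ_au = (4πε₀)²ℏ³/(m_e e⁴) = 2.423 × 10^-17 s
Planck time: t_P = √(ℏG/c⁵) = 5.392 × 10^-44 s
ratio = 2.423 × 10^-17 / 5.392 × 10^-44 = 4.494 × 10^26

4.494 × 10^26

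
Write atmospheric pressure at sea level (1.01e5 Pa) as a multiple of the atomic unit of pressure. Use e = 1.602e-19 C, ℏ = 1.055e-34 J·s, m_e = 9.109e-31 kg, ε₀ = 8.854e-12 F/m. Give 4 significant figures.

3.448e-9

atomic unit of pressure: P_au = E_h/a₀³ = m_e⁴e¹⁰/((4πε₀)⁵ℏ⁸) = 2.929e13 Pa.
1.01e5 / 2.929e13 = 3.448e-9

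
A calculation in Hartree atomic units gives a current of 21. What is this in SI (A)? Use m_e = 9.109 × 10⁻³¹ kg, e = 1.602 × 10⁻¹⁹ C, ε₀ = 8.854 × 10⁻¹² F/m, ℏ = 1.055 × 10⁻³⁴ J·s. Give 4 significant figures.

One atomic unit of electric current: I_au = e E_h/ℏ = m_e e⁵/((4πε₀)²ℏ³) = 6.612 × 10⁻³ A.
21 × 6.612 × 10⁻³ A = 0.1389 A

0.1389 A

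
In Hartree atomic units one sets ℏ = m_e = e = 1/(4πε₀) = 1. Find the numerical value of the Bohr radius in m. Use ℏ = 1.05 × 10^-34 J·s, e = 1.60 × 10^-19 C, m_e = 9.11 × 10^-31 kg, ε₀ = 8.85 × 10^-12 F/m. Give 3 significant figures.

a₀ = 4πε₀ℏ²/(m_e e²)
  = 1.23 × 10^-78 / 2.33 × 10^-68
  = 5.26 × 10^-11 m

5.26 × 10^-11 m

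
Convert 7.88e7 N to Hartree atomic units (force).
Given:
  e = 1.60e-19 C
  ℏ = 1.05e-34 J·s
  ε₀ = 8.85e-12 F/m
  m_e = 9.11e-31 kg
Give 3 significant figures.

9.46e14

atomic unit of force: F_au = E_h/a₀ = m_e²e⁶/((4πε₀)³ℏ⁴) = 8.33e-8 N.
7.88e7 / 8.33e-8 = 9.46e14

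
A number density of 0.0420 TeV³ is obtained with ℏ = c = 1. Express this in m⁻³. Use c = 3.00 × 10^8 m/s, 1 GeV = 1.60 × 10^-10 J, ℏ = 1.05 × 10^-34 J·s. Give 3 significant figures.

5.50 × 10^54 m⁻³

Number density is [L]⁻³ = [E]³/(ℏc)³.
1 GeV³ → 1/(ℏc)³ × (1 GeV in J)³ = 1.31 × 10^47 m⁻³.
Convert the energy scale: 0.0420 TeV³ = 4.20 × 10^7 GeV³.
Result: 4.20 × 10^7 × 1.31 × 10^47 = 5.50 × 10^54 m⁻³.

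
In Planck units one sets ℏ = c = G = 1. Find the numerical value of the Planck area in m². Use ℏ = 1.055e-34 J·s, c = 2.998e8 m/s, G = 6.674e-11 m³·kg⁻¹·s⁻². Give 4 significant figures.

2.613e-70 m²

A_P = ℏG/c³
  = 7.041e-45 / 2.695e25
  = 2.613e-70 m²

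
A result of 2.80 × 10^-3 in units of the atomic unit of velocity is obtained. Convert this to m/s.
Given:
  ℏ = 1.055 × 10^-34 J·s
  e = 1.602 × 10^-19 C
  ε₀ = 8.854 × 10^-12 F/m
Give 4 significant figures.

One atomic unit of velocity: v_au = e²/(4πε₀ℏ) = 2.186 × 10^6 m/s.
2.80 × 10^-3 × 2.186 × 10^6 m/s = 6.122 × 10^3 m/s

6.122 × 10^3 m/s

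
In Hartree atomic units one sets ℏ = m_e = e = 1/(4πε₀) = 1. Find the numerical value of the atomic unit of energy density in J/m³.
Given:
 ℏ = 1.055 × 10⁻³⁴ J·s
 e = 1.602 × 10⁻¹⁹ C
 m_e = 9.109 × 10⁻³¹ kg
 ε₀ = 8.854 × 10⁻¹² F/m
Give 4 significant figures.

2.929 × 10¹³ J/m³

u_au = E_h/a₀³ = m_e⁴e¹⁰/((4πε₀)⁵ℏ⁸)
E_h = 4.354 × 10⁻¹⁸ J
a₀ = 5.297 × 10⁻¹¹ m
E_h/a₀³ = 2.929 × 10¹³ J/m³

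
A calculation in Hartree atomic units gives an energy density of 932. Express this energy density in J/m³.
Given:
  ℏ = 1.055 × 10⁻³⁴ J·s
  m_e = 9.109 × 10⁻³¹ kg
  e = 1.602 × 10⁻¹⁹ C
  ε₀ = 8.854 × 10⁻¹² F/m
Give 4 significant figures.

One atomic unit of energy density: u_au = E_h/a₀³ = m_e⁴e¹⁰/((4πε₀)⁵ℏ⁸) = 2.929 × 10¹³ J/m³.
932 × 2.929 × 10¹³ J/m³ = 2.730 × 10¹⁶ J/m³

2.730 × 10¹⁶ J/m³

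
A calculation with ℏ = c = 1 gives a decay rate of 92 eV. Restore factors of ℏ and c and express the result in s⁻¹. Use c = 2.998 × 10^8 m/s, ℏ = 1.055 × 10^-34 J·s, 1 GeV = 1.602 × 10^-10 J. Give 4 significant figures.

1.397 × 10^17 s⁻¹

A rate is [E]/ℏ; divide by ℏ.
1 GeV → 1/ℏ × (1 GeV in J) = 1.518 × 10^24 s⁻¹.
Convert the energy scale: 92 eV = 9.20 × 10^-8 GeV.
Result: 9.20 × 10^-8 × 1.518 × 10^24 = 1.397 × 10^17 s⁻¹.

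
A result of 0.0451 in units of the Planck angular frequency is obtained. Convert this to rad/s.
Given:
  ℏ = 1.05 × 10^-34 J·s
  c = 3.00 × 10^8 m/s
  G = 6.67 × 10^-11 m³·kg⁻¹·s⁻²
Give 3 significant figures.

One Planck angular frequency: ω_P = √(c⁵/(ℏG)) = 1.86 × 10^43 rad/s.
0.0451 × 1.86 × 10^43 rad/s = 8.40 × 10^41 rad/s

8.40 × 10^41 rad/s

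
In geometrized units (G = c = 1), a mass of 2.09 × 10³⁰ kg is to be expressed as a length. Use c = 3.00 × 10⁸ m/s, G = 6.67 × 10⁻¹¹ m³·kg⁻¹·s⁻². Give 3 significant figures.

In G = c = 1 units mass has dimensions of length; the conversion factor is G/c².
2.09 × 10³⁰ kg × (G/c²) = 1.55 × 10³ m

1.55 × 10³ m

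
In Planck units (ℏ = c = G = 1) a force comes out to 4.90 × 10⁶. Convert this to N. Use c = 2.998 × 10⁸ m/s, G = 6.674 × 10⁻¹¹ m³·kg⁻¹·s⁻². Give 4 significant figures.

One Planck force: F_P = c⁴/G = 1.210 × 10⁴⁴ N.
4.90 × 10⁶ × 1.210 × 10⁴⁴ N = 5.931 × 10⁵⁰ N

5.931 × 10⁵⁰ N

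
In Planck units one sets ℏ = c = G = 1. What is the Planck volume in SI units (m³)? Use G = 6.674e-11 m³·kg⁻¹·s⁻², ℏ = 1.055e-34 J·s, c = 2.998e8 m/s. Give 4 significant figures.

4.224e-105 m³

V_P = (ℏG/c³)^(3/2)
  = √(1.784e-209)
  = 4.224e-105 m³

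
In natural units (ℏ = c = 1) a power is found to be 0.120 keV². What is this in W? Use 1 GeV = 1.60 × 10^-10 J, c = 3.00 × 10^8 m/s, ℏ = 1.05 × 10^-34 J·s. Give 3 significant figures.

Power is [E]/[T] = [E]²/ℏ.
1 GeV² → 1/ℏ × (1 GeV in J)² = 2.44 × 10^14 W.
Convert the energy scale: 0.120 keV² = 1.20 × 10^-13 GeV².
Result: 1.20 × 10^-13 × 2.44 × 10^14 = 29.3 W.

29.3 W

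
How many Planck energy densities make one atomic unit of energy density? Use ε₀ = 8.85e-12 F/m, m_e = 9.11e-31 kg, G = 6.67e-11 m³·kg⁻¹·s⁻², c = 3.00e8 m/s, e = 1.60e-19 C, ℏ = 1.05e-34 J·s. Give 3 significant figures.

atomic unit of energy density: u_au = E_h/a₀³ = m_e⁴e¹⁰/((4πε₀)⁵ℏ⁸) = 3.01e13 J/m³
Planck energy density: u_P = c⁷/(ℏG²) = 4.68e113 J/m³
ratio = 3.01e13 / 4.68e113 = 6.44e-101

6.44e-101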